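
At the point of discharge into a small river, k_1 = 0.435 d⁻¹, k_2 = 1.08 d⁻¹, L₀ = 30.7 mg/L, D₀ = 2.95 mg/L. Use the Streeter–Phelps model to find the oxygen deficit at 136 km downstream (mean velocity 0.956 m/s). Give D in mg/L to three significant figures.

Travel time t = x/v = 136 km / (0.956 m/s) = 136000 m / 0.956 m/s = 142300 s = 1.647 d.
k_1 L₀/(k_2−k_1) = 0.435×30.7/(1.08−0.435) = 13.35/0.6450 = 20.70 mg/L.
e^(−k_1 t) = e^(−0.435×1.647) = 0.4886; e^(−k_2 t) = e^(−1.08×1.647) = 0.1689.
D = 20.70 × (0.4886 − 0.1689) + 2.95 × 0.1689 = 6.618 + 0.4984 = 7.117 mg/L.

D ≈ 7.12 mg/L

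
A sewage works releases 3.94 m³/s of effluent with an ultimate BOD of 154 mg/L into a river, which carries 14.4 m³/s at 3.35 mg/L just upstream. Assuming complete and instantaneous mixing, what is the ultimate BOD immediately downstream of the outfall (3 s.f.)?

Flow-weighted mixing: C = (Q_r C_r + Q_w C_w)/(Q_r + Q_w)
= (14.4×3.35 + 3.94×154)/(14.4 + 3.94) = 655.0/18.34 = 35.71 mg/L.

35.7 mg/L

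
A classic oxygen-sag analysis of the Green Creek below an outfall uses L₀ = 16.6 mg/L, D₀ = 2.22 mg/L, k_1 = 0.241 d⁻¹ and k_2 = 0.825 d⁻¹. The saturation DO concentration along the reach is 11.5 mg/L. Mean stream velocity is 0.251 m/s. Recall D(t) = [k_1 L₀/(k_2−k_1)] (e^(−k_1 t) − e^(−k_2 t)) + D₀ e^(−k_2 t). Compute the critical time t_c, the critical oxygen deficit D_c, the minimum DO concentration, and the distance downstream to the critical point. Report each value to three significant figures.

t_c = [1/(k_2−k_1)] ln[(k_2/k_1)(1 − D₀(k_2−k_1)/(k_1 L₀))]
= [1/(0.825−0.241)] ln[(0.825/0.241)(1 − 2.22×0.5840/(0.241×16.6))]
= (1/0.5840) ln[3.423 × 0.6759] = 1.712 × ln(2.314) = 1.712 × 0.8389 = 1.437 d.
L(t_c) = L₀ e^(−k_1 t_c) = 16.6 × 0.7074 = 11.74 mg/L, and at the critical point k_2 D_c = k_1 L, so D_c = (0.241/0.825) × 11.74 = 3.430 mg/L.
Minimum DO = C_s − D_c = 11.5 − 3.430 = 8.070 mg/L.
x_c = v t_c = 0.251 m/s × 1.437 d × 86400 s/d = 31150 m ≈ 31.2 km.

t_c ≈ 1.44 d; D_c ≈ 3.43 mg/L; min DO ≈ 8.07 mg/L; x_c ≈ 31.2 km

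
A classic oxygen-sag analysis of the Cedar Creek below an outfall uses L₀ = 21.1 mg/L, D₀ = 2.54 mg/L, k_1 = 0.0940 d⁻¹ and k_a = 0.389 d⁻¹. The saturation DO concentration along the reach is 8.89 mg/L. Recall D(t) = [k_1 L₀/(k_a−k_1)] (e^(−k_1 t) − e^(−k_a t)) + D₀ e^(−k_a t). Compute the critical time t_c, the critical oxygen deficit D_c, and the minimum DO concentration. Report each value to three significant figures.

t_c ≈ 3.21 d; D_c ≈ 3.77 mg/L; min DO ≈ 5.12 mg/L

t_c = [1/(k_a−k_1)] ln[(k_a/k_1)(1 − D₀(k_a−k_1)/(k_1 L₀))]
= [1/(0.389−0.0940)] ln[(0.389/0.0940)(1 − 2.54×0.2950/(0.0940×21.1))]
= (1/0.2950) ln[4.138 × 0.6222] = 3.390 × ln(2.575) = 3.390 × 0.9458 = 3.206 d.
L(t_c) = L₀ e^(−k_1 t_c) = 21.1 × 0.7398 = 15.61 mg/L, and at the critical point k_a D_c = k_1 L, so D_c = (0.0940/0.389) × 15.61 = 3.772 mg/L.
Minimum DO = C_s − D_c = 8.89 − 3.772 = 5.118 mg/L.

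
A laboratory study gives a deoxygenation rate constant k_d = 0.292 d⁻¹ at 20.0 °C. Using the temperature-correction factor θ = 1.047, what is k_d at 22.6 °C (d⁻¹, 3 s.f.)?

k_d(T₂) = k_d(T₁) · θ^(T₂−T₁) = 0.292 × 1.047^(22.6−20.0)
= 0.292 × 1.047^2.60 = 0.292 × 1.127 = 0.3290 d⁻¹.

k_d ≈ 0.329 d⁻¹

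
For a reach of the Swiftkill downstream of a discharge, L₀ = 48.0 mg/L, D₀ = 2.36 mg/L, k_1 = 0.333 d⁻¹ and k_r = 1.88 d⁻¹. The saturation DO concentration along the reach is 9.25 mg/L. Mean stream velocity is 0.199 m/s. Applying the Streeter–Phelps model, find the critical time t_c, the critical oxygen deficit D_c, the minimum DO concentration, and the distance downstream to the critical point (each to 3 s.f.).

t_c ≈ 0.951 d; D_c ≈ 6.19 mg/L; min DO ≈ 3.06 mg/L; x_c ≈ 16.4 km

t_c = [1/(k_r−k_1)] ln[(k_r/k_1)(1 − D₀(k_r−k_1)/(k_1 L₀))]
= [1/(1.88−0.333)] ln[(1.88/0.333)(1 − 2.36×1.547/(0.333×48.0))]
= (1/1.547) ln[5.646 × 0.7716] = 0.6464 × ln(4.356) = 0.6464 × 1.472 = 0.9512 d.
D_c = (k_1/k_r) L₀ e^(−k_1 t_c) = (0.333/1.88) × 48.0 × e^(−0.333×0.9512) = 0.1771 × 48.0 × 0.7285 = 6.194 mg/L.
Minimum DO = C_s − D_c = 9.25 − 6.194 = 3.056 mg/L.
x_c = v t_c = 0.199 m/s × 0.9512 d × 86400 s/d = 16360 m ≈ 16.4 km.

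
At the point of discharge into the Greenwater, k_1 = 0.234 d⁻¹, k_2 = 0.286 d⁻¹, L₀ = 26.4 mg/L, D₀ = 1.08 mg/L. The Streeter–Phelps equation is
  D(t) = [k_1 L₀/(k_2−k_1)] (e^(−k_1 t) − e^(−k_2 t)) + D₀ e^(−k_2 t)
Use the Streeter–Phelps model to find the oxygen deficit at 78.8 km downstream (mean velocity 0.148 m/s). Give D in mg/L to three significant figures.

Travel time t = x/v = 78.8 km / (0.148 m/s) = 78800 m / 0.148 m/s = 532400 s = 6.162 d.
k_1 L₀/(k_2−k_1) = 0.234×26.4/(0.286−0.234) = 6.178/0.05200 = 118.8 mg/L.
e^(−k_1 t) = e^(−0.234×6.162) = 0.2365; e^(−k_2 t) = e^(−0.286×6.162) = 0.1716.
D = 118.8 × (0.2365 − 0.1716) + 1.08 × 0.1716 = 7.702 + 0.1854 = 7.887 mg/L.

D ≈ 7.89 mg/L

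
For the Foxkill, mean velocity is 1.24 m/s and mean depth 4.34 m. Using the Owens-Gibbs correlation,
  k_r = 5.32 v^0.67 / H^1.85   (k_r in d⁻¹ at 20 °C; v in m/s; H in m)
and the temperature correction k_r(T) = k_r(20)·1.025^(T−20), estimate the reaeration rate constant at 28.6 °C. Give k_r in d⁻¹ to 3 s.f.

k_r ≈ 0.503 d⁻¹

k_r(20) = 5.32 × 1.24^0.67 / 4.34^1.85 = 5.32 × 1.155 / 15.11 = 0.4066 d⁻¹.
k_r(28.6) = 0.4066 × 1.025^(28.6−20) = 0.4066 × 1.237 = 0.5028 d⁻¹.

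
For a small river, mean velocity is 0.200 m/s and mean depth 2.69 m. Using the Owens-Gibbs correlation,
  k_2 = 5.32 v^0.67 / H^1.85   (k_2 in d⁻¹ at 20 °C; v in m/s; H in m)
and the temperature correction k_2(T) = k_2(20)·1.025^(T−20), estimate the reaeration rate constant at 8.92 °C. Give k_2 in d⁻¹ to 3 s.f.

k_2(20) = 5.32 × 0.200^0.67 / 2.69^1.85 = 5.32 × 0.3402 / 6.238 = 0.2901 d⁻¹.
k_2(8.92) = 0.2901 × 1.025^(8.92−20) = 0.2901 × 0.7606 = 0.2207 d⁻¹.

k_2 ≈ 0.221 d⁻¹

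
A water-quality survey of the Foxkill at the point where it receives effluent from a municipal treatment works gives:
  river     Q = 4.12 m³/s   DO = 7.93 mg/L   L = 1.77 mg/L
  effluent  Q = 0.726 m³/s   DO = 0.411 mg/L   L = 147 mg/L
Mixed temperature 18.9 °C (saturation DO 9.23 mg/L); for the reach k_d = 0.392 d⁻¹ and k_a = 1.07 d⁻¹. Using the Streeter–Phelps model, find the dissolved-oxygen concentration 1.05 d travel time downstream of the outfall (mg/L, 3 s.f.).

Mixed DO = (4.12×7.93 + 0.726×0.411)/(4.12+0.726) = 32.97/4.846 = 6.804 mg/L.
Mixed L₀ = (4.12×1.77 + 0.726×147)/(4.846) = 114.0/4.846 = 23.53 mg/L.
Initial deficit D₀ = C_s − DO₀ = 9.23 − 6.804 = 2.426 mg/L.
D(1.05) = [0.392×23.53/(1.07−0.392)](e^(−0.392×1.05) − e^(−1.07×1.05)) + 2.426 e^(−1.07×1.05)
= 13.60 × (0.6626 − 0.3251) + 2.426 × 0.3251 = 5.379 mg/L.
DO = 9.23 − 5.379 = 3.851 mg/L.

DO ≈ 3.85 mg/L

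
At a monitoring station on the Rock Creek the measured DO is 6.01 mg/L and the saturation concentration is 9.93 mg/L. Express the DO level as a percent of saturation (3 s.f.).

60.5 % saturation

% saturation = C/C_s × 100 = 6.01/9.93 × 100 = 60.5 %.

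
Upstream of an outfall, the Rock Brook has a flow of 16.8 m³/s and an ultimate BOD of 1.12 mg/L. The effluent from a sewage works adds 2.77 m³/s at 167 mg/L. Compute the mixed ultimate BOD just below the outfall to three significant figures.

24.6 mg/L

Flow-weighted mixing: C = (Q_r C_r + Q_w C_w)/(Q_r + Q_w)
= (16.8×1.12 + 2.77×167)/(16.8 + 2.77) = 481.4/19.57 = 24.60 mg/L.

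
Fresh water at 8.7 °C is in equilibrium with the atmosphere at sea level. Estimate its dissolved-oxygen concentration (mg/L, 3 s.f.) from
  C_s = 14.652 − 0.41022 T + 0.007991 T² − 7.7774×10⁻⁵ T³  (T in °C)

C_s = 14.652 − 0.41022×8.7 + 0.007991×8.7² − 7.7774×10⁻⁵×8.7³ = 11.64 mg/L.

C_s ≈ 11.6 mg/L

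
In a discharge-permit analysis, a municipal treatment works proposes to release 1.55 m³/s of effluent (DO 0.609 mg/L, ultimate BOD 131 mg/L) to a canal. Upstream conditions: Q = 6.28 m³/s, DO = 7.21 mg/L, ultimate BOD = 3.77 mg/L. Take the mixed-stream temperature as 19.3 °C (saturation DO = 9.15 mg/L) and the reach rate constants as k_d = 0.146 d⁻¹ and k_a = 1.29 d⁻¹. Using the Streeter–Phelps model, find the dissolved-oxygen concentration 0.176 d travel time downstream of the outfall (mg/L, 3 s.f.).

Mixed DO = (6.28×7.21 + 1.55×0.609)/(6.28+1.55) = 46.22/7.830 = 5.903 mg/L.
Mixed L₀ = (6.28×3.77 + 1.55×131)/(7.830) = 226.7/7.830 = 28.96 mg/L.
Initial deficit D₀ = C_s − DO₀ = 9.15 − 5.903 = 3.247 mg/L.
D(0.176) = [0.146×28.96/(1.29−0.146)](e^(−0.146×0.176) − e^(−1.29×0.176)) + 3.247 e^(−1.29×0.176)
= 3.695 × (0.9746 − 0.7969) + 3.247 × 0.7969 = 3.244 mg/L.
DO = 9.15 − 3.244 = 5.906 mg/L.

DO ≈ 5.91 mg/L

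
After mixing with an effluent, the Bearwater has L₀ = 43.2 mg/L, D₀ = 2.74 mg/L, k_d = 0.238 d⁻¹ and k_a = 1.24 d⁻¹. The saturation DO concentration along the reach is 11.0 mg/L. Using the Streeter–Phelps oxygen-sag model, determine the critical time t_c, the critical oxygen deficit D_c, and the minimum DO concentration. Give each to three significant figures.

At the critical point dD/dt = 0, so k_d L₀ e^(−k_d t) = k_a D. Substituting D(t) from the Streeter–Phelps equation and solving for t gives
t_c = ln[(k_a/k_d)(1 − D₀(k_a−k_d)/(k_d L₀))] / (k_a−k_d).
Here k_a−k_d = 1.002 d⁻¹ and 1 − D₀(k_a−k_d)/(k_d L₀) = 1 − 2.74×1.002/(0.238×43.2) = 0.7330, so
t_c = ln(5.210 × 0.7330) / 1.002 = 1.340 / 1.002 = 1.337 d.
D_c = (k_d/k_a) L₀ e^(−k_d t_c) = (0.238/1.24) × 43.2 × e^(−0.238×1.337) = 0.1919 × 43.2 × 0.7274 = 6.031 mg/L.
Minimum DO = C_s − D_c = 11.0 − 6.031 = 4.969 mg/L.

t_c ≈ 1.34 d; D_c ≈ 6.03 mg/L; min DO ≈ 4.97 mg/L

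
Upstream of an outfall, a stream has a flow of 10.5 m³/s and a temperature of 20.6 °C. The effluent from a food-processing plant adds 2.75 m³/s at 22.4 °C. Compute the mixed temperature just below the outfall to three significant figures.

Flow-weighted mixing: C = (Q_r C_r + Q_w C_w)/(Q_r + Q_w)
= (10.5×20.6 + 2.75×22.4)/(10.5 + 2.75) = 277.9/13.25 = 20.97 °C.

21.0 °C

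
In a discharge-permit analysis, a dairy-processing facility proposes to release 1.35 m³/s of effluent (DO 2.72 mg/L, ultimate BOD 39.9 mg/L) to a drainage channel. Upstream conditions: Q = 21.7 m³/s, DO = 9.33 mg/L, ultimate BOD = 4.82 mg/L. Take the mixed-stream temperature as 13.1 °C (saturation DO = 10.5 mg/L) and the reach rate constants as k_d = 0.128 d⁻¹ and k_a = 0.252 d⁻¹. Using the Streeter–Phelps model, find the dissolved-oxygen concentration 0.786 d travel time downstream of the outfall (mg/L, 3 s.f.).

Mixed DO = (21.7×9.33 + 1.35×2.72)/(21.7+1.35) = 206.1/23.05 = 8.943 mg/L.
Mixed L₀ = (21.7×4.82 + 1.35×39.9)/(23.05) = 158.5/23.05 = 6.875 mg/L.
Initial deficit D₀ = C_s − DO₀ = 10.5 − 8.943 = 1.557 mg/L.
D(0.786) = [0.128×6.875/(0.252−0.128)](e^(−0.128×0.786) − e^(−0.252×0.786)) + 1.557 e^(−0.252×0.786)
= 7.096 × (0.9043 − 0.8203) + 1.557 × 0.8203 = 1.873 mg/L.
DO = 10.5 − 1.873 = 8.627 mg/L.

DO ≈ 8.63 mg/L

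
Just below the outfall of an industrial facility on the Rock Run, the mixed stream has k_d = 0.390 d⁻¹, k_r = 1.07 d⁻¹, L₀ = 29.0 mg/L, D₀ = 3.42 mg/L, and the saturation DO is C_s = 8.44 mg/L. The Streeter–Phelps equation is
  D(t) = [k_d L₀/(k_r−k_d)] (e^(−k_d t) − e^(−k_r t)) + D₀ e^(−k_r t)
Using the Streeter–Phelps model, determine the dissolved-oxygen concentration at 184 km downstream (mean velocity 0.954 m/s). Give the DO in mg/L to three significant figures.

DO ≈ 2.69 mg/L

Travel time t = x/v = 184 km / (0.954 m/s) = 184000 m / 0.954 m/s = 192900 s = 2.232 d.
k_d L₀/(k_r−k_d) = 0.390×29.0/(1.07−0.390) = 11.31/0.6800 = 16.63 mg/L.
e^(−k_d t) = e^(−0.390×2.232) = 0.4187; e^(−k_r t) = e^(−1.07×2.232) = 0.09176.
D = 16.63 × (0.4187 − 0.09176) + 3.42 × 0.09176 = 5.438 + 0.3138 = 5.752 mg/L.
DO = C_s − D = 8.44 − 5.752 = 2.688 mg/L.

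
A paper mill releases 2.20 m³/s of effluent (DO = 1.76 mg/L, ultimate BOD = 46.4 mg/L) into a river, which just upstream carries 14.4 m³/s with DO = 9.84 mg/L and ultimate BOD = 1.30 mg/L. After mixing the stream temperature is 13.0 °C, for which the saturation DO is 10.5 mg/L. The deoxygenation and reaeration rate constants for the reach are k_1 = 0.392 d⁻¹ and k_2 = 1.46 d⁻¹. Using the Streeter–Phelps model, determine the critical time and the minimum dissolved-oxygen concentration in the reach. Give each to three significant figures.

Mixed DO = (14.4×9.84 + 2.20×1.76)/(14.4+2.20) = 145.6/16.60 = 8.769 mg/L.
Mixed L₀ = (14.4×1.30 + 2.20×46.4)/(16.60) = 120.8/16.60 = 7.277 mg/L.
Initial deficit D₀ = C_s − DO₀ = 10.5 − 8.769 = 1.731 mg/L.
t_c = (1/1.068) ln[(1.46/0.392)(1 − 1.731×1.068/(0.392×7.277))] = 0.9363 × ln(1.311) = 0.2535 d.
D_c = (0.392/1.46) × 7.277 × e^(−0.392×0.2535) = 0.2685 × 7.277 × 0.9054 = 1.769 mg/L.
Minimum DO = 10.5 − 1.769 = 8.731 mg/L.

t_c ≈ 0.254 d; minimum DO ≈ 8.73 mg/L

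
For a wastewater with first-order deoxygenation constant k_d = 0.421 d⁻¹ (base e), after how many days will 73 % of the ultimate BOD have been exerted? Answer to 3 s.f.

t ≈ 3.11 d

y/L₀ = 1 − e^(−k_d t) = 0.73 ⇒ e^(−k_d t) = 0.270
t = −ln(0.270) / 0.421 = 1.309 / 0.421 = 3.110 d.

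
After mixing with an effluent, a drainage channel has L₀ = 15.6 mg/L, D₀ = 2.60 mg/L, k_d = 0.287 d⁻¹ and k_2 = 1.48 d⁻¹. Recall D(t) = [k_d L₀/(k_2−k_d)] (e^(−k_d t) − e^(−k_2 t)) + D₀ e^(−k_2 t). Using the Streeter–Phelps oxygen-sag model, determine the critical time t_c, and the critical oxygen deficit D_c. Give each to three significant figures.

t_c ≈ 0.386 d; D_c ≈ 2.71 mg/L

With k_2/k_d = 5.157 and 1 − D₀(k_2−k_d)/(k_d L₀) = 0.3072,
t_c = ln(5.157 × 0.3072) / (1.48 − 0.287) = ln(1.584) / 1.193 = 0.4601/1.193 = 0.3856 d.
L(t_c) = L₀ e^(−k_d t_c) = 15.6 × 0.8952 = 13.97 mg/L, and at the critical point k_2 D_c = k_d L, so D_c = (0.287/1.48) × 13.97 = 2.708 mg/L.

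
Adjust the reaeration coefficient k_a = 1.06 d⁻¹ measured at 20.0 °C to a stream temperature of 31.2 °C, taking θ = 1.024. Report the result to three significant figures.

k_a(T₂) = k_a(T₁) · θ^(T₂−T₁) = 1.06 × 1.024^(31.2−20.0)
= 1.06 × 1.024^11.2 = 1.06 × 1.304 = 1.383 d⁻¹.

k_a ≈ 1.38 d⁻¹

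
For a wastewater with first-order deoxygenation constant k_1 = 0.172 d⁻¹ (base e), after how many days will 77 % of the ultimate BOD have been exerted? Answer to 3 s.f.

t ≈ 8.54 d

y/L₀ = 1 − e^(−k_1 t) = 0.77 ⇒ e^(−k_1 t) = 0.230
t = −ln(0.230) / 0.172 = 1.470 / 0.172 = 8.545 d.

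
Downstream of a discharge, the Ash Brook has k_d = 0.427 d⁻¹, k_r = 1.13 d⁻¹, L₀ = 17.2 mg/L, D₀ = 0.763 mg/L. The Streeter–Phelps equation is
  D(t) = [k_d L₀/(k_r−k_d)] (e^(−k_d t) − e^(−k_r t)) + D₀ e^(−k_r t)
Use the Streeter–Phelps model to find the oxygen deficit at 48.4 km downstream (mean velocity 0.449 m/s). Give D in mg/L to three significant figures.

D ≈ 3.77 mg/L

Travel time t = x/v = 48.4 km / (0.449 m/s) = 48400 m / 0.449 m/s = 107800 s = 1.248 d.
k_d L₀/(k_r−k_d) = 0.427×17.2/(1.13−0.427) = 7.344/0.7030 = 10.45 mg/L.
e^(−k_d t) = e^(−0.427×1.248) = 0.5870; e^(−k_r t) = e^(−1.13×1.248) = 0.2442.
D = 10.45 × (0.5870 − 0.2442) + 0.763 × 0.2442 = 3.581 + 0.1863 = 3.768 mg/L.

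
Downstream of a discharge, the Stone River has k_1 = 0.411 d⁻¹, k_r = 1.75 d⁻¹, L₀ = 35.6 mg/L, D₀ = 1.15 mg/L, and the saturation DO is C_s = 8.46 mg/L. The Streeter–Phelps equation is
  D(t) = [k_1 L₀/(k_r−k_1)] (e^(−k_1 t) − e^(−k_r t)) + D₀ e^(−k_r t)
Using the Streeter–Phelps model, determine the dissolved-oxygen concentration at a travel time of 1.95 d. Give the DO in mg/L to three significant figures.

DO ≈ 3.88 mg/L

k_1 L₀/(k_r−k_1) = 0.411×35.6/(1.75−0.411) = 14.63/1.339 = 10.93 mg/L.
e^(−k_1 t) = e^(−0.411×1.950) = 0.4487; e^(−k_r t) = e^(−1.75×1.950) = 0.03296.
D = 10.93 × (0.4487 − 0.03296) + 1.15 × 0.03296 = 4.543 + 0.03790 = 4.581 mg/L.
DO = C_s − D = 8.46 − 4.581 = 3.879 mg/L.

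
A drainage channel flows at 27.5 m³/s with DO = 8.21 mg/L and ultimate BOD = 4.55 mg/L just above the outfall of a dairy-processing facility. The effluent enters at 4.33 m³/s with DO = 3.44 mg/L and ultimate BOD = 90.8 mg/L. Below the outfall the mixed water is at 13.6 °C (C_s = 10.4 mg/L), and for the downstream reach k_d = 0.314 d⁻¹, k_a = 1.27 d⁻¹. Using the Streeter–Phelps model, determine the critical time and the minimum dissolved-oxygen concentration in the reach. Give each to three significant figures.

t_c ≈ 0.670 d; minimum DO ≈ 7.14 mg/L

Mixed DO = (27.5×8.21 + 4.33×3.44)/(27.5+4.33) = 240.7/31.83 = 7.561 mg/L.
Mixed L₀ = (27.5×4.55 + 4.33×90.8)/(31.83) = 518.3/31.83 = 16.28 mg/L.
Initial deficit D₀ = C_s − DO₀ = 10.4 − 7.561 = 2.839 mg/L.
t_c = (1/0.9560) ln[(1.27/0.314)(1 − 2.839×0.9560/(0.314×16.28))] = 1.046 × ln(1.898) = 0.6701 d.
D_c = (0.314/1.27) × 16.28 × e^(−0.314×0.6701) = 0.2472 × 16.28 × 0.8102 = 3.262 mg/L.
Minimum DO = 10.4 − 3.262 = 7.138 mg/L.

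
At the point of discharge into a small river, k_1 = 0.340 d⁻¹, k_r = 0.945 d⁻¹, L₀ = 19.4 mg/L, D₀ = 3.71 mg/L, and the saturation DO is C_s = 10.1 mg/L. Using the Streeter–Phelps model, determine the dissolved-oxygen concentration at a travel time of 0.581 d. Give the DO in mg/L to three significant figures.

DO ≈ 5.31 mg/L

k_1 L₀/(k_r−k_1) = 0.340×19.4/(0.945−0.340) = 6.596/0.6050 = 10.90 mg/L.
e^(−k_1 t) = e^(−0.340×0.5810) = 0.8207; e^(−k_r t) = e^(−0.945×0.5810) = 0.5775.
D = 10.90 × (0.8207 − 0.5775) + 3.71 × 0.5775 = 2.652 + 2.143 = 4.795 mg/L.
DO = C_s − D = 10.1 − 4.795 = 5.305 mg/L.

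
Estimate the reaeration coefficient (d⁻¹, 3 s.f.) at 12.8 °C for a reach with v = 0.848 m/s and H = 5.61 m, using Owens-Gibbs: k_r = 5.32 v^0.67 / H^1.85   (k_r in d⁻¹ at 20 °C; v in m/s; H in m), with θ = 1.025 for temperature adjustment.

k_r ≈ 0.164 d⁻¹

k_r(20) = 5.32 × 0.848^0.67 / 5.61^1.85 = 5.32 × 0.8954 / 24.30 = 0.1960 d⁻¹.
k_r(12.8) = 0.1960 × 1.025^(12.8−20) = 0.1960 × 0.8371 = 0.1641 d⁻¹.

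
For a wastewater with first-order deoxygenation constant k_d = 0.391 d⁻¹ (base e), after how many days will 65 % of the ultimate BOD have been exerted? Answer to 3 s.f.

t ≈ 2.68 d

y/L₀ = 1 − e^(−k_d t) = 0.65 ⇒ e^(−k_d t) = 0.350
t = −ln(0.350) / 0.391 = 1.050 / 0.391 = 2.685 d.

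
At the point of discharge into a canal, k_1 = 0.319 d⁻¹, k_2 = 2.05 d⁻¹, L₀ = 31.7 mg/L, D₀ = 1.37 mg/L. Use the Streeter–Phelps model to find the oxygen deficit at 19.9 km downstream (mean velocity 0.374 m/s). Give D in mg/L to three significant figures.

Travel time t = x/v = 19.9 km / (0.374 m/s) = 19900 m / 0.374 m/s = 53210 s = 0.6158 d.
k_1 L₀/(k_2−k_1) = 0.319×31.7/(2.05−0.319) = 10.11/1.731 = 5.842 mg/L.
e^(−k_1 t) = e^(−0.319×0.6158) = 0.8216; e^(−k_2 t) = e^(−2.05×0.6158) = 0.2830.
D = 5.842 × (0.8216 − 0.2830) + 1.37 × 0.2830 = 3.147 + 0.3876 = 3.535 mg/L.

D ≈ 3.53 mg/L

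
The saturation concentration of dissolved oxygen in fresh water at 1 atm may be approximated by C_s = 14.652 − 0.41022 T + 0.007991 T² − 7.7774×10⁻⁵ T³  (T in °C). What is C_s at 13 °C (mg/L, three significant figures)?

C_s ≈ 10.5 mg/L

C_s = 14.652 − 0.41022×13 + 0.007991×13² − 7.7774×10⁻⁵×13³ = 10.50 mg/L.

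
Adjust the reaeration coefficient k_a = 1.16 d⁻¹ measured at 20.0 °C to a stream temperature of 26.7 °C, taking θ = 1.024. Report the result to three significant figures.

k_a ≈ 1.36 d⁻¹

k_a(T₂) = k_a(T₁) · θ^(T₂−T₁) = 1.16 × 1.024^(26.7−20.0)
= 1.16 × 1.024^6.70 = 1.16 × 1.172 = 1.360 d⁻¹.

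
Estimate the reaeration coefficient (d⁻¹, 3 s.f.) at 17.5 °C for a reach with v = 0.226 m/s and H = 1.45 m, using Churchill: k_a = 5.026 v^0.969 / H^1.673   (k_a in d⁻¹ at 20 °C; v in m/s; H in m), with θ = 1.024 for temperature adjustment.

k_a(20) = 5.026 × 0.226^0.969 / 1.45^1.673 = 5.026 × 0.2367 / 1.862 = 0.6388 d⁻¹.
k_a(17.5) = 0.6388 × 1.024^(17.5−20) = 0.6388 × 0.9424 = 0.6021 d⁻¹.

k_a ≈ 0.602 d⁻¹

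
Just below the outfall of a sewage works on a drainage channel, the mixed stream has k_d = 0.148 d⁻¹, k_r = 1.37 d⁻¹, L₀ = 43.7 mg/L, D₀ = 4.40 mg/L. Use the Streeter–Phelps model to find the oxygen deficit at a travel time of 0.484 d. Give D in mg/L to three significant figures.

D ≈ 4.47 mg/L

k_d L₀/(k_r−k_d) = 0.148×43.7/(1.37−0.148) = 6.468/1.222 = 5.293 mg/L.
e^(−k_d t) = e^(−0.148×0.4840) = 0.9309; e^(−k_r t) = e^(−1.37×0.4840) = 0.5153.
D = 5.293 × (0.9309 − 0.5153) + 4.40 × 0.5153 = 2.200 + 2.267 = 4.467 mg/L.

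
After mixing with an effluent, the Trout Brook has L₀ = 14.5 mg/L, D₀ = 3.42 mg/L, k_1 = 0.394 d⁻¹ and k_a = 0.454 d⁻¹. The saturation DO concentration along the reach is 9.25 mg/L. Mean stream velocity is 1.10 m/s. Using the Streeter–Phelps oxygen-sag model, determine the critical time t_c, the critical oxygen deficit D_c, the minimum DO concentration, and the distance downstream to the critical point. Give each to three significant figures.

t_c ≈ 1.75 d; D_c ≈ 6.31 mg/L; min DO ≈ 2.94 mg/L; x_c ≈ 167 km

At the critical point dD/dt = 0, so k_1 L₀ e^(−k_1 t) = k_a D. Substituting D(t) from the Streeter–Phelps equation and solving for t gives
t_c = ln[(k_a/k_1)(1 − D₀(k_a−k_1)/(k_1 L₀))] / (k_a−k_1).
Here k_a−k_1 = 0.06000 d⁻¹ and 1 − D₀(k_a−k_1)/(k_1 L₀) = 1 − 3.42×0.06000/(0.394×14.5) = 0.9641, so
t_c = ln(1.152 × 0.9641) / 0.06000 = 0.1052 / 0.06000 = 1.753 d.
D_c = (k_1/k_a) L₀ e^(−k_1 t_c) = (0.394/0.454) × 14.5 × e^(−0.394×1.753) = 0.8678 × 14.5 × 0.5013 = 6.308 mg/L.
Minimum DO = C_s − D_c = 9.25 − 6.308 = 2.942 mg/L.
x_c = v t_c = 1.10 m/s × 1.753 d × 86400 s/d = 166600 m ≈ 167 km.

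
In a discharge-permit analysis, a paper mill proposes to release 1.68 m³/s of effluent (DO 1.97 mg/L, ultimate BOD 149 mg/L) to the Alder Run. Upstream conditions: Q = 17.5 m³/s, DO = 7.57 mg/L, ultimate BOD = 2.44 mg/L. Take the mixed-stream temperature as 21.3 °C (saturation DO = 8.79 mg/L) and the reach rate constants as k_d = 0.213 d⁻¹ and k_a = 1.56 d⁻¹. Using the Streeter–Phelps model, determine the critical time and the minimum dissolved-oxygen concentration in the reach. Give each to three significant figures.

t_c ≈ 0.564 d; minimum DO ≈ 6.94 mg/L

Mixed DO = (17.5×7.57 + 1.68×1.97)/(17.5+1.68) = 135.8/19.18 = 7.079 mg/L.
Mixed L₀ = (17.5×2.44 + 1.68×149)/(19.18) = 293.0/19.18 = 15.28 mg/L.
Initial deficit D₀ = C_s − DO₀ = 8.79 − 7.079 = 1.711 mg/L.
t_c = (1/1.347) ln[(1.56/0.213)(1 − 1.711×1.347/(0.213×15.28))] = 0.7424 × ln(2.138) = 0.5642 d.
D_c = (0.213/1.56) × 15.28 × e^(−0.213×0.5642) = 0.1365 × 15.28 × 0.8868 = 1.850 mg/L.
Minimum DO = 8.79 − 1.850 = 6.940 mg/L.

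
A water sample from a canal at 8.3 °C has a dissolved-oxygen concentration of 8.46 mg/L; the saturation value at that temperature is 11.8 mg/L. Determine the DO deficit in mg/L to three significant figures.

D = C_s − C = 11.8 − 8.46 = 3.34 mg/L.

D ≈ 3.34 mg/L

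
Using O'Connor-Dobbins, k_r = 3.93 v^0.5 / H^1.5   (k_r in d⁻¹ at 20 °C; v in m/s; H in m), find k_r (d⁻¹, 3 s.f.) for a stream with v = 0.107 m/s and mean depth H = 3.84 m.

k_r ≈ 0.171 d⁻¹

k_r = 3.93 × 0.107^0.5 / 3.84^1.5 = 3.93 × 0.3271 / 7.525 = 0.1708 d⁻¹.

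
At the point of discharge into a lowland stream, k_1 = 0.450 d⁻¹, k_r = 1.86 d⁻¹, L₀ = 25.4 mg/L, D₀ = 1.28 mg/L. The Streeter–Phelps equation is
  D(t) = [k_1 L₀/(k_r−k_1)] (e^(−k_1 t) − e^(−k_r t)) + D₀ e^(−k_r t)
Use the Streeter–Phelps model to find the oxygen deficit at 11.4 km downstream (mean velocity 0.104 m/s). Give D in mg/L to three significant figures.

Travel time t = x/v = 11.4 km / (0.104 m/s) = 11400 m / 0.104 m/s = 109600 s = 1.269 d.
k_1 L₀/(k_r−k_1) = 0.450×25.4/(1.86−0.450) = 11.43/1.410 = 8.106 mg/L.
e^(−k_1 t) = e^(−0.450×1.269) = 0.5650; e^(−k_r t) = e^(−1.86×1.269) = 0.09444.
D = 8.106 × (0.5650 − 0.09444) + 1.28 × 0.09444 = 3.815 + 0.1209 = 3.935 mg/L.

D ≈ 3.94 mg/L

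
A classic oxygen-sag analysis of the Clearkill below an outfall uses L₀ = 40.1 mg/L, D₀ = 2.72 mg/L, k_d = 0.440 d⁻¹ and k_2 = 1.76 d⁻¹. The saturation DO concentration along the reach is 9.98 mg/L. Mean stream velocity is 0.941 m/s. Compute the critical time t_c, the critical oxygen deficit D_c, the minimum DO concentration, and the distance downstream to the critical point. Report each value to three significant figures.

With k_2/k_d = 4.000 and 1 − D₀(k_2−k_d)/(k_d L₀) = 0.7965,
t_c = ln(4.000 × 0.7965) / (1.76 − 0.440) = ln(3.186) / 1.320 = 1.159/1.320 = 0.8779 d.
L(t_c) = L₀ e^(−k_d t_c) = 40.1 × 0.6796 = 27.25 mg/L, and at the critical point k_2 D_c = k_d L, so D_c = (0.440/1.76) × 27.25 = 6.813 mg/L.
Minimum DO = C_s − D_c = 9.98 − 6.813 = 3.167 mg/L.
x_c = v t_c = 0.941 m/s × 0.8779 d × 86400 s/d = 71370 m ≈ 71.4 km.

t_c ≈ 0.878 d; D_c ≈ 6.81 mg/L; min DO ≈ 3.17 mg/L; x_c ≈ 71.4 km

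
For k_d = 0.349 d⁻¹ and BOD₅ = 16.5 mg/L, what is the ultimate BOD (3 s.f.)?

L₀ ≈ 20.0 mg/L

BOD₅ = L₀(1 − e^(−5k_d)) ⇒ L₀ = BOD₅ / (1 − e^(−5×0.349))
= 16.5 / (1 − 0.1746) = 16.5 / 0.8254 = 19.99 mg/L.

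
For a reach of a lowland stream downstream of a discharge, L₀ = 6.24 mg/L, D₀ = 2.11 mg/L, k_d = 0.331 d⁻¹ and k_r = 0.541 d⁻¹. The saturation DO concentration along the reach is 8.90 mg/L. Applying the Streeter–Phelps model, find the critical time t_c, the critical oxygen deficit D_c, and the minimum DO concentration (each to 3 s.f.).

t_c ≈ 1.19 d; D_c ≈ 2.58 mg/L; min DO ≈ 6.32 mg/L

With k_r/k_d = 1.634 and 1 − D₀(k_r−k_d)/(k_d L₀) = 0.7855,
t_c = ln(1.634 × 0.7855) / (0.541 − 0.331) = ln(1.284) / 0.2100 = 0.2498/0.2100 = 1.190 d.
L(t_c) = L₀ e^(−k_d t_c) = 6.24 × 0.6745 = 4.209 mg/L, and at the critical point k_r D_c = k_d L, so D_c = (0.331/0.541) × 4.209 = 2.575 mg/L.
Minimum DO = C_s − D_c = 8.90 − 2.575 = 6.325 mg/L.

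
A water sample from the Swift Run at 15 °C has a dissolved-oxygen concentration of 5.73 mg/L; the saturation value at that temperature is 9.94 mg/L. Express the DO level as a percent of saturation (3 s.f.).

% saturation = C/C_s × 100 = 5.73/9.94 × 100 = 57.6 %.

57.6 % saturation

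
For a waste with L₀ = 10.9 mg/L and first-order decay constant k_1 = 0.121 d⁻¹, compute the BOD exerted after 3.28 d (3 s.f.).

y ≈ 3.57 mg/L

y_t = L₀(1 − e^(−k_1 t)) = 10.9 × (1 − e^(−0.121×3.28))
= 10.9 × (1 − 0.6724) = 10.9 × 0.3276 = 3.571 mg/L.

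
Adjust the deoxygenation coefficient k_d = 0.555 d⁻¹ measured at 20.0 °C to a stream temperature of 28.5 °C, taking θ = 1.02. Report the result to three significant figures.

k_d(T₂) = k_d(T₁) · θ^(T₂−T₁) = 0.555 × 1.02^(28.5−20.0)
= 0.555 × 1.02^8.50 = 0.555 × 1.183 = 0.6567 d⁻¹.

k_d ≈ 0.657 d⁻¹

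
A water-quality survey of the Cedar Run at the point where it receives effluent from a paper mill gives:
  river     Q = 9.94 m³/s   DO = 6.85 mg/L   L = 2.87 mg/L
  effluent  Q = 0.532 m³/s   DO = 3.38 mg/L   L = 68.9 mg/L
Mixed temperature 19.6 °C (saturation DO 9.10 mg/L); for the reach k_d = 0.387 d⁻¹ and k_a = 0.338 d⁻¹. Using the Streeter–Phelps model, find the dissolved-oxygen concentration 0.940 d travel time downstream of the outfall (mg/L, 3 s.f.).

DO ≈ 5.72 mg/L

Mixed DO = (9.94×6.85 + 0.532×3.38)/(9.94+0.532) = 69.89/10.47 = 6.674 mg/L.
Mixed L₀ = (9.94×2.87 + 0.532×68.9)/(10.47) = 65.18/10.47 = 6.224 mg/L.
Initial deficit D₀ = C_s − DO₀ = 9.10 − 6.674 = 2.426 mg/L.
D(0.940) = [0.387×6.224/(0.338−0.387)](e^(−0.387×0.940) − e^(−0.338×0.940)) + 2.426 e^(−0.338×0.940)
= -49.16 × (0.6950 − 0.7278) + 2.426 × 0.7278 = 3.376 mg/L.
DO = 9.10 − 3.376 = 5.724 mg/L.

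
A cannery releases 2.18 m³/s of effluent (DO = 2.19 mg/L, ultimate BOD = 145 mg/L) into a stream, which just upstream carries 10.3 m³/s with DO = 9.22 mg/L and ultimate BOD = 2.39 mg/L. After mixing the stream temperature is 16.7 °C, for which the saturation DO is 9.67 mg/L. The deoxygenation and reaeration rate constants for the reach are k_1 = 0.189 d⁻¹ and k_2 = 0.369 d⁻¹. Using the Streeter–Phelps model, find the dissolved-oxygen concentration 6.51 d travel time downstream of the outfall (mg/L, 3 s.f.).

DO ≈ 3.74 mg/L

Mixed DO = (10.3×9.22 + 2.18×2.19)/(10.3+2.18) = 99.74/12.48 = 7.992 mg/L.
Mixed L₀ = (10.3×2.39 + 2.18×145)/(12.48) = 340.7/12.48 = 27.30 mg/L.
Initial deficit D₀ = C_s − DO₀ = 9.67 − 7.992 = 1.678 mg/L.
D(6.51) = [0.189×27.30/(0.369−0.189)](e^(−0.189×6.51) − e^(−0.369×6.51)) + 1.678 e^(−0.369×6.51)
= 28.67 × (0.2922 − 0.09052) + 1.678 × 0.09052 = 5.933 mg/L.
DO = 9.67 − 5.933 = 3.737 mg/L.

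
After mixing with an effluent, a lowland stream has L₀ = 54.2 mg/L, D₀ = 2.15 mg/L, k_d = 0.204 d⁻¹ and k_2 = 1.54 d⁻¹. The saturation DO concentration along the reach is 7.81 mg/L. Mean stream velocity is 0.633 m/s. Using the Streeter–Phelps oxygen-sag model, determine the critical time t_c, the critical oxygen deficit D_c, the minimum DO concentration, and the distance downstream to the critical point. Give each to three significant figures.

t_c ≈ 1.29 d; D_c ≈ 5.52 mg/L; min DO ≈ 2.29 mg/L; x_c ≈ 70.4 km

t_c = [1/(k_2−k_d)] ln[(k_2/k_d)(1 − D₀(k_2−k_d)/(k_d L₀))]
= [1/(1.54−0.204)] ln[(1.54/0.204)(1 − 2.15×1.336/(0.204×54.2))]
= (1/1.336) ln[7.549 × 0.7402] = 0.7485 × ln(5.588) = 0.7485 × 1.721 = 1.288 d.
L(t_c) = L₀ e^(−k_d t_c) = 54.2 × 0.7690 = 41.68 mg/L, and at the critical point k_2 D_c = k_d L, so D_c = (0.204/1.54) × 41.68 = 5.521 mg/L.
Minimum DO = C_s − D_c = 7.81 − 5.521 = 2.289 mg/L.
x_c = v t_c = 0.633 m/s × 1.288 d × 86400 s/d = 70440 m ≈ 70.4 km.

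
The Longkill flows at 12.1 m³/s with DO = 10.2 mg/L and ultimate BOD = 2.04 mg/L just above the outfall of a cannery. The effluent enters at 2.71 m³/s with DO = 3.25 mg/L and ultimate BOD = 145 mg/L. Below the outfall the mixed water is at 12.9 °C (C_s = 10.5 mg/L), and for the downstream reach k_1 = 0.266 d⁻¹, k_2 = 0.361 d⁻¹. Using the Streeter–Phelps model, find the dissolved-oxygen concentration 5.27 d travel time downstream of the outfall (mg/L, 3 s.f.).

DO ≈ 2.61 mg/L

Mixed DO = (12.1×10.2 + 2.71×3.25)/(12.1+2.71) = 132.2/14.81 = 8.928 mg/L.
Mixed L₀ = (12.1×2.04 + 2.71×145)/(14.81) = 417.6/14.81 = 28.20 mg/L.
Initial deficit D₀ = C_s − DO₀ = 10.5 − 8.928 = 1.572 mg/L.
D(5.27) = [0.266×28.20/(0.361−0.266)](e^(−0.266×5.27) − e^(−0.361×5.27)) + 1.572 e^(−0.361×5.27)
= 78.96 × (0.2461 − 0.1492) + 1.572 × 0.1492 = 7.889 mg/L.
DO = 10.5 − 7.889 = 2.611 mg/L.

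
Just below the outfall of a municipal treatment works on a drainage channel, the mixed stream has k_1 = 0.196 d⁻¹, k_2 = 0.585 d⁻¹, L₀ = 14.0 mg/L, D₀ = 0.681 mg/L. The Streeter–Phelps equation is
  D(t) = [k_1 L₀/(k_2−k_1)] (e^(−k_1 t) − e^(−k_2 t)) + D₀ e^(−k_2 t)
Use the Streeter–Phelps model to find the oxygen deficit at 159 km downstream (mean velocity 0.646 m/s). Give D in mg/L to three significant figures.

D ≈ 2.83 mg/L

Travel time t = x/v = 159 km / (0.646 m/s) = 159000 m / 0.646 m/s = 246100 s = 2.849 d.
k_1 L₀/(k_2−k_1) = 0.196×14.0/(0.585−0.196) = 2.744/0.3890 = 7.054 mg/L.
e^(−k_1 t) = e^(−0.196×2.849) = 0.5722; e^(−k_2 t) = e^(−0.585×2.849) = 0.1889.
D = 7.054 × (0.5722 − 0.1889) + 0.681 × 0.1889 = 2.703 + 0.1286 = 2.832 mg/L.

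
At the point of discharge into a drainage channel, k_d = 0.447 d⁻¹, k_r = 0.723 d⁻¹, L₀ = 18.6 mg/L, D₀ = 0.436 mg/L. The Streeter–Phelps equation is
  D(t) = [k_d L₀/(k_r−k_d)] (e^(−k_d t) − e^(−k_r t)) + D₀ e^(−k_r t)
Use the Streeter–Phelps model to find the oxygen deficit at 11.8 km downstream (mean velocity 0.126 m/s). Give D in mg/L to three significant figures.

Travel time t = x/v = 11.8 km / (0.126 m/s) = 11800 m / 0.126 m/s = 93650 s = 1.084 d.
k_d L₀/(k_r−k_d) = 0.447×18.6/(0.723−0.447) = 8.314/0.2760 = 30.12 mg/L.
e^(−k_d t) = e^(−0.447×1.084) = 0.6160; e^(−k_r t) = e^(−0.723×1.084) = 0.4567.
D = 30.12 × (0.6160 − 0.4567) + 0.436 × 0.4567 = 4.798 + 0.1991 = 4.997 mg/L.

D ≈ 5.00 mg/L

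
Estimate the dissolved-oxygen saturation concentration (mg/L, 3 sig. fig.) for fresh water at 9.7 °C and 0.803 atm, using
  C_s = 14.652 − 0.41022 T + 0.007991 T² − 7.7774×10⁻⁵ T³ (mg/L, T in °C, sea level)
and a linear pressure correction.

At sea level: C_s = 14.652 − 0.41022×9.7 + 0.007991×9.7² − 7.7774×10⁻⁵×9.7³ = 11.35 mg/L.
Pressure correction: C_s' = 11.35 × 0.803 = 9.117 mg/L.

C_s ≈ 9.12 mg/L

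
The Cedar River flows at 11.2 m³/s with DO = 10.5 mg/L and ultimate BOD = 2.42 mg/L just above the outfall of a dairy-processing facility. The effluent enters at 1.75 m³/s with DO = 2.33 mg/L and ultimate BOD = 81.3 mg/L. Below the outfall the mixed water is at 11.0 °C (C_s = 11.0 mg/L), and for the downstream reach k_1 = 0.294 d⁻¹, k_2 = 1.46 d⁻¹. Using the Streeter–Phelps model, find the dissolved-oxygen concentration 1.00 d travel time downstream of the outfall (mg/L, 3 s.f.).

Mixed DO = (11.2×10.5 + 1.75×2.33)/(11.2+1.75) = 121.7/12.95 = 9.396 mg/L.
Mixed L₀ = (11.2×2.42 + 1.75×81.3)/(12.95) = 169.4/12.95 = 13.08 mg/L.
Initial deficit D₀ = C_s − DO₀ = 11.0 − 9.396 = 1.604 mg/L.
D(1.00) = [0.294×13.08/(1.46−0.294)](e^(−0.294×1.00) − e^(−1.46×1.00)) + 1.604 e^(−1.46×1.00)
= 3.298 × (0.7453 − 0.2322) + 1.604 × 0.2322 = 2.064 mg/L.
DO = 11.0 − 2.064 = 8.936 mg/L.

DO ≈ 8.94 mg/L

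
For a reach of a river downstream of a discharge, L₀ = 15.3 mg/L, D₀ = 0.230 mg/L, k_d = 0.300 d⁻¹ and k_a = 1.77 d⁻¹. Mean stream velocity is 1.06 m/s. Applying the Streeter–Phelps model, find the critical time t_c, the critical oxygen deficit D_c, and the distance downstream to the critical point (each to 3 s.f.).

With k_a/k_d = 5.900 and 1 − D₀(k_a−k_d)/(k_d L₀) = 0.9263,
t_c = ln(5.900 × 0.9263) / (1.77 − 0.300) = ln(5.465) / 1.470 = 1.698/1.470 = 1.155 d.
L(t_c) = L₀ e^(−k_d t_c) = 15.3 × 0.7071 = 10.82 mg/L, and at the critical point k_a D_c = k_d L, so D_c = (0.300/1.77) × 10.82 = 1.834 mg/L.
x_c = v t_c = 1.06 m/s × 1.155 d × 86400 s/d = 105800 m ≈ 106 km.

t_c ≈ 1.16 d; D_c ≈ 1.83 mg/L; x_c ≈ 106 km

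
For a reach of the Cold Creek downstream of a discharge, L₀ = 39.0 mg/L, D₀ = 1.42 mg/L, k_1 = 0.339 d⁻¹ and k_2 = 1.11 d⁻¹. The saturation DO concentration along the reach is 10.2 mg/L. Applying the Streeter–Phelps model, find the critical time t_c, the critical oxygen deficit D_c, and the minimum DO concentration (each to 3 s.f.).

With k_2/k_1 = 3.274 and 1 − D₀(k_2−k_1)/(k_1 L₀) = 0.9172,
t_c = ln(3.274 × 0.9172) / (1.11 − 0.339) = ln(3.003) / 0.7710 = 1.100/0.7710 = 1.426 d.
D_c = (k_1/k_2) L₀ e^(−k_1 t_c) = (0.339/1.11) × 39.0 × e^(−0.339×1.426) = 0.3054 × 39.0 × 0.6166 = 7.344 mg/L.
Minimum DO = C_s − D_c = 10.2 − 7.344 = 2.856 mg/L.

t_c ≈ 1.43 d; D_c ≈ 7.34 mg/L; min DO ≈ 2.86 mg/L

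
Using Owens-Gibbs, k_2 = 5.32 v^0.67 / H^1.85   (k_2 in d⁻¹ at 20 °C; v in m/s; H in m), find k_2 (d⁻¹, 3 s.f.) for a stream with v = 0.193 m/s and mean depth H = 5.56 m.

k_2 ≈ 0.0739 d⁻¹

k_2 = 5.32 × 0.193^0.67 / 5.56^1.85 = 5.32 × 0.3321 / 23.90 = 0.07393 d⁻¹.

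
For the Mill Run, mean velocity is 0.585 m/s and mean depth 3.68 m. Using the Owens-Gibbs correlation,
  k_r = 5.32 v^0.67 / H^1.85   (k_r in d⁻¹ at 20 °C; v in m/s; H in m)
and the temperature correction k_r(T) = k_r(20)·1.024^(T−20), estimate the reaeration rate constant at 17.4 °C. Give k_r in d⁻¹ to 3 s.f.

k_r(20) = 5.32 × 0.585^0.67 / 3.68^1.85 = 5.32 × 0.6982 / 11.14 = 0.3335 d⁻¹.
k_r(17.4) = 0.3335 × 1.024^(17.4−20) = 0.3335 × 0.9402 = 0.3136 d⁻¹.

k_r ≈ 0.314 d⁻¹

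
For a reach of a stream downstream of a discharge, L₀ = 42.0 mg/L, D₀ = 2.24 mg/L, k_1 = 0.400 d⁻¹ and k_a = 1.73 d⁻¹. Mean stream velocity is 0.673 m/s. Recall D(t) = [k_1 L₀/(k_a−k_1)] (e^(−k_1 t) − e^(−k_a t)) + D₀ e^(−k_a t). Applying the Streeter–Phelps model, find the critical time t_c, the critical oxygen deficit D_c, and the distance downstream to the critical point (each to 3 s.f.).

t_c ≈ 0.954 d; D_c ≈ 6.63 mg/L; x_c ≈ 55.5 km

t_c = [1/(k_a−k_1)] ln[(k_a/k_1)(1 − D₀(k_a−k_1)/(k_1 L₀))]
= [1/(1.73−0.400)] ln[(1.73/0.400)(1 − 2.24×1.330/(0.400×42.0))]
= (1/1.330) ln[4.325 × 0.8227] = 0.7519 × ln(3.558) = 0.7519 × 1.269 = 0.9543 d.
L(t_c) = L₀ e^(−k_1 t_c) = 42.0 × 0.6827 = 28.67 mg/L, and at the critical point k_a D_c = k_1 L, so D_c = (0.400/1.73) × 28.67 = 6.630 mg/L.
x_c = v t_c = 0.673 m/s × 0.9543 d × 86400 s/d = 55490 m ≈ 55.5 km.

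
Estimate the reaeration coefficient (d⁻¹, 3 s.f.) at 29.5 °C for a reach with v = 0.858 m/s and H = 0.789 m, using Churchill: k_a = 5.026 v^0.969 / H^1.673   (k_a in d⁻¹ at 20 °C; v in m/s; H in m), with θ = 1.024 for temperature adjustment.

k_a ≈ 8.07 d⁻¹

k_a(20) = 5.026 × 0.858^0.969 / 0.789^1.673 = 5.026 × 0.8621 / 0.6727 = 6.441 d⁻¹.
k_a(29.5) = 6.441 × 1.024^(29.5−20) = 6.441 × 1.253 = 8.069 d⁻¹.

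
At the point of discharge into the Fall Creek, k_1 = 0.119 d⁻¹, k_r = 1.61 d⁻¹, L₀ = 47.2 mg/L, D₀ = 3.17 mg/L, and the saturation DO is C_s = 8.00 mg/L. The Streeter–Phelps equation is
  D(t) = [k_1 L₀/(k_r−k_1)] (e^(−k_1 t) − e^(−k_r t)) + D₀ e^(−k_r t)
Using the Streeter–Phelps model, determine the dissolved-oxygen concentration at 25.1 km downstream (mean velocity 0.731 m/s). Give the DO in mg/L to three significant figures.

DO ≈ 4.72 mg/L

Travel time t = x/v = 25.1 km / (0.731 m/s) = 25100 m / 0.731 m/s = 34340 s = 0.3974 d.
k_1 L₀/(k_r−k_1) = 0.119×47.2/(1.61−0.119) = 5.617/1.491 = 3.767 mg/L.
e^(−k_1 t) = e^(−0.119×0.3974) = 0.9538; e^(−k_r t) = e^(−1.61×0.3974) = 0.5274.
D = 3.767 × (0.9538 − 0.5274) + 3.17 × 0.5274 = 1.606 + 1.672 = 3.278 mg/L.
DO = C_s − D = 8.00 − 3.278 = 4.722 mg/L.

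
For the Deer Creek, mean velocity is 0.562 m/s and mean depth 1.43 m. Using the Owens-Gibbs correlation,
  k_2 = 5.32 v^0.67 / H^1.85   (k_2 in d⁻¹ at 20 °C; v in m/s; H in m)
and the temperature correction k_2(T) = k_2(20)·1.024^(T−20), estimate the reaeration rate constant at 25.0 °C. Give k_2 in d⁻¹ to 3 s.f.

k_2(20) = 5.32 × 0.562^0.67 / 1.43^1.85 = 5.32 × 0.6797 / 1.938 = 1.866 d⁻¹.
k_2(25.0) = 1.866 × 1.024^(25.0−20) = 1.866 × 1.126 = 2.101 d⁻¹.

k_2 ≈ 2.10 d⁻¹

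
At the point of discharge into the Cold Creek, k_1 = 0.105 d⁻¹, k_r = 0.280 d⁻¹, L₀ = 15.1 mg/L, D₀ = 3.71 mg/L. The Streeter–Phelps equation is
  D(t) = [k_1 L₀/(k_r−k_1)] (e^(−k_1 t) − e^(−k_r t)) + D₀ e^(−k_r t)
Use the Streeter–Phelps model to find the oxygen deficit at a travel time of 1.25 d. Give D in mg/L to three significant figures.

k_1 L₀/(k_r−k_1) = 0.105×15.1/(0.280−0.105) = 1.585/0.1750 = 9.060 mg/L.
e^(−k_1 t) = e^(−0.105×1.250) = 0.8770; e^(−k_r t) = e^(−0.280×1.250) = 0.7047.
D = 9.060 × (0.8770 − 0.7047) + 3.71 × 0.7047 = 1.561 + 2.614 = 4.176 mg/L.

D ≈ 4.18 mg/L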